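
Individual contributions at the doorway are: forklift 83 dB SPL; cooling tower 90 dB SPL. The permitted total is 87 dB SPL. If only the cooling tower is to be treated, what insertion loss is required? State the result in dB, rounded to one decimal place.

The untreated sources together contribute 10^(83/10) = 1.995e+08, i.e. 83.00 dB SPL.
The limit corresponds to 10^(87/10) = 5.012e+08; subtracting the fixed part leaves 3.017e+08 for the cooling tower, i.e. 84.80 dB SPL.
So the cooling tower must be reduced from 90 to 84.80 dB SPL: IL = 5.20 dB.

5.2 dB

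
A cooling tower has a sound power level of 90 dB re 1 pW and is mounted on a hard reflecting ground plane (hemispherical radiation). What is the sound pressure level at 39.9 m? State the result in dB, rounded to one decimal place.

L_p = L_w − 10·log₁₀(2π·r²) with r = 39.9 m.
2π·r² = 1e+04 m², 10·log₁₀ of that is 40.001 dB.
L_p = 90 − 40.001 = 50.00 dB.

50.0 dB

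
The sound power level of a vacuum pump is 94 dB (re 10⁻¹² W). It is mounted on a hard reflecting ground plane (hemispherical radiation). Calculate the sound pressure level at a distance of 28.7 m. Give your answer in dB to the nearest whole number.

L_p = L_w − 10·log₁₀(2π·r²) with r = 28.7 m.
2π·r² = 5175 m², 10·log₁₀ of that is 37.139 dB.
L_p = 94 − 37.139 = 56.86 dB.

57 dB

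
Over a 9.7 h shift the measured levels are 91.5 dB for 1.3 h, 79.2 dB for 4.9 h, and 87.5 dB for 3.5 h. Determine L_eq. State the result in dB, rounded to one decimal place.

86.4 dB

The energy average is taken in the linear domain: L_eq = 10·log₁₀[(Σ tᵢ·10^(Lᵢ/10))/T], T = 9.7 h.
Σ tᵢ·10^(Lᵢ/10) = 1.3·10^(91.5/10) + 4.9·10^(79.2/10) + 3.5·10^(87.5/10) = 4.212e+09.
L_eq = 10·log₁₀(4.212e+09/9.7) = 86.38 dB.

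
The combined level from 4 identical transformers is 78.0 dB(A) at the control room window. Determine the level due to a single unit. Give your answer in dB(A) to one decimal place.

72.0 dB(A)

4 equal contributions raise the level by 10·log₁₀ 4 = 6.021 dB, so each unit alone gives 78.0 − 6.021.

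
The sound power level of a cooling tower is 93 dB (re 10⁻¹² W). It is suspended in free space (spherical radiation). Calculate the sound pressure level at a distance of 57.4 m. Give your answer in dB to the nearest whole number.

47 dB

L_p = L_w − 10·log₁₀(4π·r²) with r = 57.4 m.
4π·r² = 4.14e+04 m², 10·log₁₀ of that is 46.170 dB.
L_p = 93 − 46.170 = 46.83 dB.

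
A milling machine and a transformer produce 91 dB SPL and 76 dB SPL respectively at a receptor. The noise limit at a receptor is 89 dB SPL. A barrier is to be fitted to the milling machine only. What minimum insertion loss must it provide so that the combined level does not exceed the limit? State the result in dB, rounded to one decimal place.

Everything except the milling machine sums to 10^(76/10) = 3.981e+07 in linear terms, 76.00 dB SPL.
To meet 89 dB SPL overall, the treated milling machine may contribute at most 10^(89/10) − 3.981e+07 = 7.545e+08, i.e. 88.78 dB SPL.
Required insertion loss = 91 − 88.78 = 2.22 dB.

2.2 dB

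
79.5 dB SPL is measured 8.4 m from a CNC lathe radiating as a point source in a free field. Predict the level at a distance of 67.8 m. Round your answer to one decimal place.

Point-source attenuation: ΔL = 20·log₁₀(r₂/r₁) = 20·log₁₀(67.8/8.4) = 18.139 dB.
L₂ = 79.5 − 20·log₁₀(67.8/8.4) = 79.5 − 18.139 = 61.36 dB SPL.

61.4 dB SPL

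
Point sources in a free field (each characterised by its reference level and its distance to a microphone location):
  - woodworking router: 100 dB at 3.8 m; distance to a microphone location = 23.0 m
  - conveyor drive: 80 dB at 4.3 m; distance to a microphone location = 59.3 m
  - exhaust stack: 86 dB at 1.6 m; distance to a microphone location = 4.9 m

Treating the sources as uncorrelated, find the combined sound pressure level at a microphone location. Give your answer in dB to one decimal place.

Apply inverse-square spreading to bring every level to the receiver, then sum 10^(L/10).
woodworking router: 100 − 20·log₁₀(23.0/3.8) = 100 − 15.64 = 84.36 dB.
conveyor drive: 80 − 20·log₁₀(59.3/4.3) = 80 − 22.79 = 57.21 dB.
exhaust stack: 86 − 20·log₁₀(4.9/1.6) = 86 − 9.72 = 76.28 dB.
Σ 10^(L/10) = 3.159e+08 → L_total = 10·log₁₀(3.159e+08) = 85.00 dB.

85.0 dB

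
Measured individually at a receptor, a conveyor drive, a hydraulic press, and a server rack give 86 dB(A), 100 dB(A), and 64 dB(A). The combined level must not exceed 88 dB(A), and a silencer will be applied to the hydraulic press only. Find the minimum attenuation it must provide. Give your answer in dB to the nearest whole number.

The untreated sources together contribute 10^(86/10) + 10^(64/10) = 4.006e+08, i.e. 86.03 dB(A).
To meet 88 dB(A) overall, the treated hydraulic press may contribute at most 10^(88/10) − 4.006e+08 = 2.303e+08, i.e. 83.62 dB(A).
So the hydraulic press must be reduced from 100 to 83.62 dB(A): IL = 16.38 dB.

16 dB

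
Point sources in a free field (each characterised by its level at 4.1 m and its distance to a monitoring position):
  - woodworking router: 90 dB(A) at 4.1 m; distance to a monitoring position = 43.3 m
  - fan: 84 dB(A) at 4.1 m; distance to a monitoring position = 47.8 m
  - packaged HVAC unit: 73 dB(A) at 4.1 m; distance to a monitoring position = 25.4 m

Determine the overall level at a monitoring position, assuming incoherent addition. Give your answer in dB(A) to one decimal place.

Propagate each source to the receiver with L = L_ref − 20·log₁₀(r/r_ref), then add intensities.
woodworking router: 90 − 20·log₁₀(43.3/4.1) = 90 − 20.47 = 69.53 dB(A).
fan: 84 − 20·log₁₀(47.8/4.1) = 84 − 21.33 = 62.67 dB(A).
packaged HVAC unit: 73 − 20·log₁₀(25.4/4.1) = 73 − 15.84 = 57.16 dB(A).
Σ 10^(L/10) = 1.133e+07 → L_total = 10·log₁₀(1.133e+07) = 70.54 dB(A).

70.5 dB(A)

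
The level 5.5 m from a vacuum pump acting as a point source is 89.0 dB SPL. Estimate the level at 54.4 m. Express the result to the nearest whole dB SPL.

Point-source attenuation: ΔL = 20·log₁₀(r₂/r₁) = 20·log₁₀(54.4/5.5) = 19.905 dB.
L₂ = 89.0 − 20·log₁₀(54.4/5.5) = 89.0 − 19.905 = 69.10 dB SPL.

69 dB SPL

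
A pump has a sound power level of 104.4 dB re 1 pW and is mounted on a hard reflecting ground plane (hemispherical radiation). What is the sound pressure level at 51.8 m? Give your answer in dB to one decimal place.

L_p = L_w − 10·log₁₀(2π·r²) with r = 51.8 m.
2π·r² = 1.686e+04 m², 10·log₁₀ of that is 42.268 dB.
L_p = 104.4 − 42.268 = 62.13 dB.

62.1 dB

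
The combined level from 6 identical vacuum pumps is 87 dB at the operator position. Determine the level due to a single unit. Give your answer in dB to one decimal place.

79.2 dB

For N identical incoherent sources L_total = L₁ + 10·log₁₀ N, so L₁ = 87 − 10·log₁₀(6) = 87 − 7.782.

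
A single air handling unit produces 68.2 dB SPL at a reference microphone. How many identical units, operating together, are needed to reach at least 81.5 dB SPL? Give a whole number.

N identical sources give L₁ + 10·log₁₀ N, so require 10·log₁₀ N ≥ 81.5 − 68.2 = 13.3 dB.
N ≥ 10^(13.3/10) = 21.380, so N = 22.

22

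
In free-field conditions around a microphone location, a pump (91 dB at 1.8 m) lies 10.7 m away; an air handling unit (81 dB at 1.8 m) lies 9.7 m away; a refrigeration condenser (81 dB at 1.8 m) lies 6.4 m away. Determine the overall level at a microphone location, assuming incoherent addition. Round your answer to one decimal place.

77.0 dB

Apply inverse-square spreading to bring every level to the receiver, then sum 10^(L/10).
pump: 91 − 20·log₁₀(10.7/1.8) = 91 − 15.48 = 75.52 dB.
air handling unit: 81 − 20·log₁₀(9.7/1.8) = 81 − 14.63 = 66.37 dB.
refrigeration condenser: 81 − 20·log₁₀(6.4/1.8) = 81 − 11.02 = 69.98 dB.
Σ 10^(L/10) = 4.992e+07 → L_total = 10·log₁₀(4.992e+07) = 76.98 dB.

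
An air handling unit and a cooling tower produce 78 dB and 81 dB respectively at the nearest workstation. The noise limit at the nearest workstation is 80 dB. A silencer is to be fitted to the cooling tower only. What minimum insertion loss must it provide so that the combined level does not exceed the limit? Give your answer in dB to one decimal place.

5.3 dB

The untreated sources together contribute 10^(78/10) = 6.310e+07, i.e. 78.00 dB.
To meet 80 dB overall, the treated cooling tower may contribute at most 10^(80/10) − 6.310e+07 = 3.690e+07, i.e. 75.67 dB.
Required insertion loss = 81 − 75.67 = 5.33 dB.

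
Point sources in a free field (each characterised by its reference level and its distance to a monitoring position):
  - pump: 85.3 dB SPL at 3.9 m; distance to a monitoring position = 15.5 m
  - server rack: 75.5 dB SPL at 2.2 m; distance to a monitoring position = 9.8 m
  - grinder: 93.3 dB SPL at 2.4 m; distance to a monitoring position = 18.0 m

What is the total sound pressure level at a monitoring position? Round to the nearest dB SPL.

Apply inverse-square spreading to bring every level to the receiver, then sum 10^(L/10).
pump: 85.3 − 20·log₁₀(15.5/3.9) = 85.3 − 11.99 = 73.31 dB SPL.
server rack: 75.5 − 20·log₁₀(9.8/2.2) = 75.5 − 12.98 = 62.52 dB SPL.
grinder: 93.3 − 20·log₁₀(18.0/2.4) = 93.3 − 17.50 = 75.80 dB SPL.
Σ 10^(L/10) = 6.125e+07 → L_total = 10·log₁₀(6.125e+07) = 77.87 dB SPL.

78 dB SPL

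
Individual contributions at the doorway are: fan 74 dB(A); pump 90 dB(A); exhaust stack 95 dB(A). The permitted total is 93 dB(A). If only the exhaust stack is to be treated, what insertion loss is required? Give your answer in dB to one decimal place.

The untreated sources together contribute 10^(74/10) + 10^(90/10) = 1.025e+09, i.e. 90.11 dB(A).
To meet 93 dB(A) overall, the treated exhaust stack may contribute at most 10^(93/10) − 1.025e+09 = 9.701e+08, i.e. 89.87 dB(A).
So the exhaust stack must be reduced from 95 to 89.87 dB(A): IL = 5.13 dB.

5.1 dB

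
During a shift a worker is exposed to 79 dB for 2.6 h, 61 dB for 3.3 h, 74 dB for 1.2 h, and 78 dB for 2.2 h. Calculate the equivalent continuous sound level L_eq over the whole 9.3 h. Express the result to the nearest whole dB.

L_eq = 10·log₁₀[(1/T)·Σ tᵢ·10^(Lᵢ/10)] with T = 9.3 h.
Σ tᵢ·10^(Lᵢ/10) = 2.6·10^(79/10) + 3.3·10^(61/10) + 1.2·10^(74/10) + 2.2·10^(78/10) = 3.796e+08.
L_eq = 10·log₁₀(3.796e+08/9.3) = 76.11 dB.

76 dB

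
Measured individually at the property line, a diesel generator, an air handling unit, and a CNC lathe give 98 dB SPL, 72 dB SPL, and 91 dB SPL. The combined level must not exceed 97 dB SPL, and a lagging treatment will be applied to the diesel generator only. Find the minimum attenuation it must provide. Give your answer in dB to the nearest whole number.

2 dB

Fixed contribution from the other sources: Σ 10^(L/10) = 10^(72/10) + 10^(91/10) = 1.275e+09 (91.05 dB SPL).
To meet 97 dB SPL overall, the treated diesel generator may contribute at most 10^(97/10) − 1.275e+09 = 3.737e+09, i.e. 95.73 dB SPL.
Required insertion loss = 98 − 95.73 = 2.27 dB.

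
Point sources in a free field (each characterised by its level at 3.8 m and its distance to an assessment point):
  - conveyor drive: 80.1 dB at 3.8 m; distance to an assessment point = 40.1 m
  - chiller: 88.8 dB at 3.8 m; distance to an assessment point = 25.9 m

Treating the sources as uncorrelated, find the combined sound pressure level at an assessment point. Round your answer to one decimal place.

72.4 dB

Apply inverse-square spreading to bring every level to the receiver, then sum 10^(L/10).
conveyor drive: 80.1 − 20·log₁₀(40.1/3.8) = 80.1 − 20.47 = 59.63 dB.
chiller: 88.8 − 20·log₁₀(25.9/3.8) = 88.8 − 16.67 = 72.13 dB.
Σ 10^(L/10) = 1.725e+07 → L_total = 10·log₁₀(1.725e+07) = 72.37 dB.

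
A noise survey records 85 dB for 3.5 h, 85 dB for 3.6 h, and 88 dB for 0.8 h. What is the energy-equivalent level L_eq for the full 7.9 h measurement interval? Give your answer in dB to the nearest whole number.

85 dB

The energy average is taken in the linear domain: L_eq = 10·log₁₀[(Σ tᵢ·10^(Lᵢ/10))/T], T = 7.9 h.
Σ tᵢ·10^(Lᵢ/10) = 3.5·10^(85/10) + 3.6·10^(85/10) + 0.8·10^(88/10) = 2.750e+09.
L_eq = 10·log₁₀(2.750e+09/7.9) = 85.42 dB.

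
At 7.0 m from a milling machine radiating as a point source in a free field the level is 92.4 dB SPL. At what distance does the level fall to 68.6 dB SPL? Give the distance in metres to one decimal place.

The 23.8 dB drop corresponds to a distance ratio of 10^(23.8/20) for a point source.
r₂ = 7.0·10^((92.4−68.6)/20) = 7.0·10^(23.8/20) = 108.42 m.

108.4 m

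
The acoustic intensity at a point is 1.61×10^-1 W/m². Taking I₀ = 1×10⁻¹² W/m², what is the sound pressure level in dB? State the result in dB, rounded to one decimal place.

112.1 dB

Dividing by I₀ shifts the exponent by 12: I/I₀ = 1.61×10^11.
L = 10·(0.2068 + 11) = 112.07 dB.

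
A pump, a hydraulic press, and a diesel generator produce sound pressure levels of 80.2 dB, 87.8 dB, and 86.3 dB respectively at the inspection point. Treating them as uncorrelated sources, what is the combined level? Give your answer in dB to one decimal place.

Incoherent sources combine by intensity addition: L_total = 10·log₁₀(Σ 10^(L_i/10)).
Σ 10^(L/10) = 10^(80.2/10) + 10^(87.8/10) + 10^(86.3/10) = 1.134e+09.
L_total = 10·log₁₀(1.134e+09) = 90.55 dB.

90.5 dB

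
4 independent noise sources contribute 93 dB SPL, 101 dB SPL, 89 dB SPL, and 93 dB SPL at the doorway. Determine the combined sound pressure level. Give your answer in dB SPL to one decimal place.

102.4 dB SPL

Incoherent sources combine by intensity addition: L_total = 10·log₁₀(Σ 10^(L_i/10)).
Σ 10^(L/10) = 10^(93/10) + 10^(101/10) + 10^(89/10) + 10^(93/10) = 1.737e+10.
L_total = 10·log₁₀(1.737e+10) = 102.40 dB SPL.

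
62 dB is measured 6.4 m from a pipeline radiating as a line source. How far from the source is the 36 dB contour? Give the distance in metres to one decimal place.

2547.9 m

Line-source spreading drops the level by 10·log₁₀(r₂/r₁); inverting, r₂/r₁ = 10^(ΔL/10).
r₂ = 6.4·10^((62−36)/10) = 6.4·10^(26.0/10) = 2547.89 m.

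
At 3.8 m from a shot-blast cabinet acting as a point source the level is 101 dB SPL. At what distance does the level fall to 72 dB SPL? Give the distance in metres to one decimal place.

107.1 m

Point-source spreading drops the level by 20·log₁₀(r₂/r₁); inverting, r₂/r₁ = 10^(ΔL/20).
r₂ = 3.8·10^((101−72)/20) = 3.8·10^(29.0/20) = 107.10 m.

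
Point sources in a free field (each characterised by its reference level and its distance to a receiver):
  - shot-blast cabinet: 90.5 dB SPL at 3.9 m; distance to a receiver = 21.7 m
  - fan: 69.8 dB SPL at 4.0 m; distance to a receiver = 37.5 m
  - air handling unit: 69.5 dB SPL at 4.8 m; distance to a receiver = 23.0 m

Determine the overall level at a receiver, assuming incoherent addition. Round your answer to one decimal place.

75.7 dB SPL

Propagate each source to the receiver with L = L_ref − 20·log₁₀(r/r_ref), then add intensities.
shot-blast cabinet: 90.5 − 20·log₁₀(21.7/3.9) = 90.5 − 14.91 = 75.59 dB SPL.
fan: 69.8 − 20·log₁₀(37.5/4.0) = 69.8 − 19.44 = 50.36 dB SPL.
air handling unit: 69.5 − 20·log₁₀(23.0/4.8) = 69.5 − 13.61 = 55.89 dB SPL.
Σ 10^(L/10) = 3.674e+07 → L_total = 10·log₁₀(3.674e+07) = 75.65 dB SPL.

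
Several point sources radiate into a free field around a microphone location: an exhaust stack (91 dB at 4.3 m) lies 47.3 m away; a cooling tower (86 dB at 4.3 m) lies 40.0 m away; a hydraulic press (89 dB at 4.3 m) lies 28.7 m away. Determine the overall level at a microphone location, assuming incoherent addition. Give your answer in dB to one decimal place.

Apply inverse-square spreading to bring every level to the receiver, then sum 10^(L/10).
exhaust stack: 91 − 20·log₁₀(47.3/4.3) = 91 − 20.83 = 70.17 dB.
cooling tower: 86 − 20·log₁₀(40.0/4.3) = 86 − 19.37 = 66.63 dB.
hydraulic press: 89 − 20·log₁₀(28.7/4.3) = 89 − 16.49 = 72.51 dB.
Σ 10^(L/10) = 3.284e+07 → L_total = 10·log₁₀(3.284e+07) = 75.16 dB.

75.2 dB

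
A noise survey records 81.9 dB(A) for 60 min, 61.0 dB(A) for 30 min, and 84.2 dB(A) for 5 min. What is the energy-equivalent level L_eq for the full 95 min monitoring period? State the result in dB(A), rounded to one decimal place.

The energy average is taken in the linear domain: L_eq = 10·log₁₀[(Σ tᵢ·10^(Lᵢ/10))/T], T = 95 min.
Σ tᵢ·10^(Lᵢ/10) = 60·10^(81.9/10) + 30·10^(61.0/10) + 5·10^(84.2/10) = 1.065e+10.
L_eq = 10·log₁₀(1.065e+10/95) = 80.49 dB(A).

80.5 dB(A)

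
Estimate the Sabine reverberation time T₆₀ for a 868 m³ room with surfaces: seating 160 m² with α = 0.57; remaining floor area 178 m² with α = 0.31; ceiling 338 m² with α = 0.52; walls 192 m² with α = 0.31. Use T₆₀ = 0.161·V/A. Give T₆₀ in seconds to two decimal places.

0.37 s

A = Σ Sᵢαᵢ = 160·0.57 + 178·0.31 + 338·0.52 + 192·0.31 = 381.66 m².
T₆₀ = 0.161·V/A = 0.161·868/381.66 = 0.366 s.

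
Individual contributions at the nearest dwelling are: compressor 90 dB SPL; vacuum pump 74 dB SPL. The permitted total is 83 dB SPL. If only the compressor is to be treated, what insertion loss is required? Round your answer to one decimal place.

7.6 dB

Fixed contribution from the other source: Σ 10^(L/10) = 10^(74/10) = 2.512e+07 (74.00 dB SPL).
To meet 83 dB SPL overall, the treated compressor may contribute at most 10^(83/10) − 2.512e+07 = 1.744e+08, i.e. 82.42 dB SPL.
So the compressor must be reduced from 90 to 82.42 dB SPL: IL = 7.58 dB.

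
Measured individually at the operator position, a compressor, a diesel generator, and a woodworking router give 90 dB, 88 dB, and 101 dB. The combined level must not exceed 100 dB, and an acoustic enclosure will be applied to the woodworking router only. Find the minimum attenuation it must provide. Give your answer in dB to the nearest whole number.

The untreated sources together contribute 10^(90/10) + 10^(88/10) = 1.631e+09, i.e. 92.12 dB.
To meet 100 dB overall, the treated woodworking router may contribute at most 10^(100/10) − 1.631e+09 = 8.369e+09, i.e. 99.23 dB.
Required insertion loss = 101 − 99.23 = 1.77 dB.

2 dB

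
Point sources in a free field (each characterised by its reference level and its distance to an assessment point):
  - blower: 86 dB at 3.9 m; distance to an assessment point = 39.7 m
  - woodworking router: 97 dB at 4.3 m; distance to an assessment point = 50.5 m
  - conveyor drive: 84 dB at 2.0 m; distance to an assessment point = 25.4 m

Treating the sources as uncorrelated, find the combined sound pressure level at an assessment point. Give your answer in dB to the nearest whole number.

76 dB

First find each source's level at the receiver (point-source: −20·log₁₀(r/r_ref)), then combine on an intensity basis.
blower: 86 − 20·log₁₀(39.7/3.9) = 86 − 20.15 = 65.85 dB.
woodworking router: 97 − 20·log₁₀(50.5/4.3) = 97 − 21.40 = 75.60 dB.
conveyor drive: 84 − 20·log₁₀(25.4/2.0) = 84 − 22.08 = 61.92 dB.
Σ 10^(L/10) = 4.174e+07 → L_total = 10·log₁₀(4.174e+07) = 76.21 dB.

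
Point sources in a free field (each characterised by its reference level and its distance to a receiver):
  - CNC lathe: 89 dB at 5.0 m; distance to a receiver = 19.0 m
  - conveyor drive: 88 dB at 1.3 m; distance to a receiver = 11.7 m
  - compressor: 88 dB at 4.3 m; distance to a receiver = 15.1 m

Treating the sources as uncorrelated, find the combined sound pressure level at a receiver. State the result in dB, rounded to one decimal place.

80.6 dB

First find each source's level at the receiver (point-source: −20·log₁₀(r/r_ref)), then combine on an intensity basis.
CNC lathe: 89 − 20·log₁₀(19.0/5.0) = 89 − 11.60 = 77.40 dB.
conveyor drive: 88 − 20·log₁₀(11.7/1.3) = 88 − 19.08 = 68.92 dB.
compressor: 88 − 20·log₁₀(15.1/4.3) = 88 − 10.91 = 77.09 dB.
Σ 10^(L/10) = 1.140e+08 → L_total = 10·log₁₀(1.140e+08) = 80.57 dB.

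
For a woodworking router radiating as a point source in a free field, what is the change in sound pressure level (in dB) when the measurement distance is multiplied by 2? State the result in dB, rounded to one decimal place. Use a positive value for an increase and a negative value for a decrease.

A point source loses 6 dB per doubling of distance; generally ΔL = −20·log₁₀(r₂/r₁).
ΔL = −20·log₁₀(2) = -6.02 dB.

-6.0 dB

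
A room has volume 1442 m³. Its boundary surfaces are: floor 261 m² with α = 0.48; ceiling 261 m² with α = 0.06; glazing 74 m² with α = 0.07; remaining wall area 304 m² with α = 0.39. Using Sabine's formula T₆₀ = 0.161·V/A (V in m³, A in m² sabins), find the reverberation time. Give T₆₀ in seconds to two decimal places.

Summing Sᵢαᵢ: 261·0.48 + 261·0.06 + 74·0.07 + 304·0.39 = 264.68 m².
T₆₀ = 0.161 × 1442 / 264.68 = 0.877 s.

0.88 s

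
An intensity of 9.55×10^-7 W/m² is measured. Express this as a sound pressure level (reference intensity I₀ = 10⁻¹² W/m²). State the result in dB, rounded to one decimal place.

59.8 dB

Dividing by I₀ shifts the exponent by 12: I/I₀ = 9.55×10^5.
L = 10·(0.9800 + 5) = 59.80 dB.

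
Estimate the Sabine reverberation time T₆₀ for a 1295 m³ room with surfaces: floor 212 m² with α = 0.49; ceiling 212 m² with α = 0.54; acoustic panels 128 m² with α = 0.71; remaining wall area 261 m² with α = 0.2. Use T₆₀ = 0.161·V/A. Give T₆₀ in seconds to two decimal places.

Total absorption A = 212·0.49 + 212·0.54 + 128·0.71 + 261·0.2 = 361.44 m² sabins.
T₆₀ = 0.161 × 1295 / 361.44 = 0.577 s.

0.58 s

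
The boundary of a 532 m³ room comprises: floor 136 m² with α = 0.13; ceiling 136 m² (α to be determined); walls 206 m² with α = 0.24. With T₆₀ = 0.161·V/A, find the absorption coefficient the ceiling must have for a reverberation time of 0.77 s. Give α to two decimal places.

0.32

Required total absorption A = 0.161·532/0.77 = 111.24 m².
Absorption from the other surfaces = 136·0.13 + 206·0.24 = 67.12 m², so the ceiling must supply 44.12 m² over 136 m².
α = 44.12/136 = 0.324.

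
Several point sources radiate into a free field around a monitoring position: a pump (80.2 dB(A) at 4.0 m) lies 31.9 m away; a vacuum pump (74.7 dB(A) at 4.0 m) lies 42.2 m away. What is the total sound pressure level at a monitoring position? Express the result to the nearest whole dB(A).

Apply inverse-square spreading to bring every level to the receiver, then sum 10^(L/10).
pump: 80.2 − 20·log₁₀(31.9/4.0) = 80.2 − 18.03 = 62.17 dB(A).
vacuum pump: 74.7 − 20·log₁₀(42.2/4.0) = 74.7 − 20.47 = 54.23 dB(A).
Σ 10^(L/10) = 1.912e+06 → L_total = 10·log₁₀(1.912e+06) = 62.81 dB(A).

63 dB(A)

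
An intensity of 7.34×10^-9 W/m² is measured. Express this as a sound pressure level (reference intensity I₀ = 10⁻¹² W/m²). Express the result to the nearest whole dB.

39 dB

L = 10·log₁₀(I/I₀) = 10·log₁₀(7.34×10^-9/10⁻¹²) = 10·log₁₀(7.34×10^3).
L = 10·(0.8657 + 3) = 38.66 dB.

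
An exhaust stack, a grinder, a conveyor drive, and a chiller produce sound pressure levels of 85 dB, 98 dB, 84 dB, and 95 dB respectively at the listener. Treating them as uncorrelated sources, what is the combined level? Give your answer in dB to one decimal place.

For uncorrelated sources the intensities add, so convert each level to linear form, sum, and take 10·log₁₀ of the total.
Σ 10^(L/10) = 10^(85/10) + 10^(98/10) + 10^(84/10) + 10^(95/10) = 1.004e+10.
L_total = 10·log₁₀(1.004e+10) = 100.02 dB.

100.0 dB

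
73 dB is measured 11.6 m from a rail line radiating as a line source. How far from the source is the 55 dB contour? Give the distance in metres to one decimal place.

For a line source L₁ − L₂ = 10·log₁₀(r₂/r₁), so r₂ = r₁·10^((L₁−L₂)/10).
r₂ = 11.6·10^((73−55)/10) = 11.6·10^(18.0/10) = 731.91 m.

731.9 m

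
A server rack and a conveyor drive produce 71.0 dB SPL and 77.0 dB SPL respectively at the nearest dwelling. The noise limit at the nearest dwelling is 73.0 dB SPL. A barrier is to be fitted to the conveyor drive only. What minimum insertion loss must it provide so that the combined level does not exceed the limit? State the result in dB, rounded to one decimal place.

Everything except the conveyor drive sums to 10^(71.0/10) = 1.259e+07 in linear terms, 71.00 dB SPL.
The limit corresponds to 10^(73.0/10) = 1.995e+07; subtracting the fixed part leaves 7.363e+06 for the conveyor drive, i.e. 68.67 dB SPL.
Required insertion loss = 77.0 − 68.67 = 8.33 dB.

8.3 dB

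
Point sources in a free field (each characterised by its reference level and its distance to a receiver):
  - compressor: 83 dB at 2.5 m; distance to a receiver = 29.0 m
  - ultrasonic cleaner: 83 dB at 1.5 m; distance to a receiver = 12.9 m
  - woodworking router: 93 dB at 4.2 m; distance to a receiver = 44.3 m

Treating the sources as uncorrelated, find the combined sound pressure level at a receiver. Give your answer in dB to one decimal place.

Propagate each source to the receiver with L = L_ref − 20·log₁₀(r/r_ref), then add intensities.
compressor: 83 − 20·log₁₀(29.0/2.5) = 83 − 21.29 = 61.71 dB.
ultrasonic cleaner: 83 − 20·log₁₀(12.9/1.5) = 83 − 18.69 = 64.31 dB.
woodworking router: 93 − 20·log₁₀(44.3/4.2) = 93 − 20.46 = 72.54 dB.
Σ 10^(L/10) = 2.212e+07 → L_total = 10·log₁₀(2.212e+07) = 73.45 dB.

73.4 dB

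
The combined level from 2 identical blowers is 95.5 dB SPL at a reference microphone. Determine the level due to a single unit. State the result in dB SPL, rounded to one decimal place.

92.5 dB SPL

2 equal contributions raise the level by 10·log₁₀ 2 = 3.010 dB, so each unit alone gives 95.5 − 3.010.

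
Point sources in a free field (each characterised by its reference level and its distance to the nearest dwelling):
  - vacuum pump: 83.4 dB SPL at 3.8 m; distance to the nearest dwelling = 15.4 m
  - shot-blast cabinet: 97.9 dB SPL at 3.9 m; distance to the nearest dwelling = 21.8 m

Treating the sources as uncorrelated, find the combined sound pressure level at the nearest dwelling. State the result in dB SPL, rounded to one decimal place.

First find each source's level at the receiver (point-source: −20·log₁₀(r/r_ref)), then combine on an intensity basis.
vacuum pump: 83.4 − 20·log₁₀(15.4/3.8) = 83.4 − 12.15 = 71.25 dB SPL.
shot-blast cabinet: 97.9 − 20·log₁₀(21.8/3.9) = 97.9 − 14.95 = 82.95 dB SPL.
Σ 10^(L/10) = 2.107e+08 → L_total = 10·log₁₀(2.107e+08) = 83.24 dB SPL.

83.2 dB SPL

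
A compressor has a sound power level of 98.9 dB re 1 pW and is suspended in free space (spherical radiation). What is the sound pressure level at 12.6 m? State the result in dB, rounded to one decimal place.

65.9 dB

The power spreads over a sphere of area 4π·r², so L_p = L_w − 10·log₁₀(4π·r²).
4π·r² = 1995 m², 10·log₁₀ of that is 33.000 dB.
L_p = 98.9 − 33.000 = 65.90 dB.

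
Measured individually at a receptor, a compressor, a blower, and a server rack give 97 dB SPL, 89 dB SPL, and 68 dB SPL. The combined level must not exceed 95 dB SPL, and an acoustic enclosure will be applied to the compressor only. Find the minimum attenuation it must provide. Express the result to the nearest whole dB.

3 dB

The untreated sources together contribute 10^(89/10) + 10^(68/10) = 8.006e+08, i.e. 89.03 dB SPL.
To meet 95 dB SPL overall, the treated compressor may contribute at most 10^(95/10) − 8.006e+08 = 2.362e+09, i.e. 93.73 dB SPL.
Required insertion loss = 97 − 93.73 = 3.27 dB.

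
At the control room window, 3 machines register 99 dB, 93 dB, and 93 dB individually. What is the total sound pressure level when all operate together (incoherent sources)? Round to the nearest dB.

101 dB

For uncorrelated sources the intensities add, so convert each level to linear form, sum, and take 10·log₁₀ of the total.
Σ 10^(L/10) = 10^(99/10) + 10^(93/10) + 10^(93/10) = 1.193e+10.
L_total = 10·log₁₀(1.193e+10) = 100.77 dB.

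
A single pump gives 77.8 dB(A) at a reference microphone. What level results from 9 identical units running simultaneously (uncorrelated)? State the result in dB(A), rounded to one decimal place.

87.3 dB(A)

L_total = L₁ + 10·log₁₀ N for N identical incoherent sources.
L_total = 77.8 + 10·log₁₀(9) = 77.8 + 9.542 = 87.34 dB(A).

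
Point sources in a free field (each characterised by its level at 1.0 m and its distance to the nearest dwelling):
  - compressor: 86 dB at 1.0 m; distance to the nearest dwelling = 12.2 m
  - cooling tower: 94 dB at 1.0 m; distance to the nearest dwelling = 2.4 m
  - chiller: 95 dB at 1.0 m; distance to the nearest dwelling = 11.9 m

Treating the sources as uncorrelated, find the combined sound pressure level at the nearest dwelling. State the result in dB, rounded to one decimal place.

First find each source's level at the receiver (point-source: −20·log₁₀(r/r_ref)), then combine on an intensity basis.
compressor: 86 − 20·log₁₀(12.2/1.0) = 86 − 21.73 = 64.27 dB.
cooling tower: 94 − 20·log₁₀(2.4/1.0) = 94 − 7.60 = 86.40 dB.
chiller: 95 − 20·log₁₀(11.9/1.0) = 95 − 21.51 = 73.49 dB.
Σ 10^(L/10) = 4.611e+08 → L_total = 10·log₁₀(4.611e+08) = 86.64 dB.

86.6 dB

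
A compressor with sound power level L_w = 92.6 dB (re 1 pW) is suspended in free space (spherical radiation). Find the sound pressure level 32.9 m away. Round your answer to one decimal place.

Free-field spherical radiation: L_p = L_w − 10·log₁₀(4π·r²), r = 32.9 m.
4π·r² = 1.36e+04 m², 10·log₁₀ of that is 41.336 dB.
L_p = 92.6 − 41.336 = 51.26 dB.

51.3 dB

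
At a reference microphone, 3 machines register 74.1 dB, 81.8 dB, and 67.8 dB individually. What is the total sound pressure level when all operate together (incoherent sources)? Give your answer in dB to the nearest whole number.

Incoherent sources combine by intensity addition: L_total = 10·log₁₀(Σ 10^(L_i/10)).
Σ 10^(L/10) = 10^(74.1/10) + 10^(81.8/10) + 10^(67.8/10) = 1.831e+08.
L_total = 10·log₁₀(1.831e+08) = 82.63 dB.

83 dB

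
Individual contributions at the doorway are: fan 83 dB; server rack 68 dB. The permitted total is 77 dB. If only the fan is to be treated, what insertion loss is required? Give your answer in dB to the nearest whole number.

7 dB

Fixed contribution from the other source: Σ 10^(L/10) = 10^(68/10) = 6.310e+06 (68.00 dB).
The limit corresponds to 10^(77/10) = 5.012e+07; subtracting the fixed part leaves 4.381e+07 for the fan, i.e. 76.42 dB.
Required insertion loss = 83 − 76.42 = 6.58 dB.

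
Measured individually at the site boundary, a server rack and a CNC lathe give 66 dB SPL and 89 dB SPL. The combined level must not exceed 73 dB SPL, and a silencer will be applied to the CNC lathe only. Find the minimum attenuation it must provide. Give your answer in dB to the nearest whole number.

17 dB

Everything except the CNC lathe sums to 10^(66/10) = 3.981e+06 in linear terms, 66.00 dB SPL.
To meet 73 dB SPL overall, the treated CNC lathe may contribute at most 10^(73/10) − 3.981e+06 = 1.597e+07, i.e. 72.03 dB SPL.
Required insertion loss = 89 − 72.03 = 16.97 dB.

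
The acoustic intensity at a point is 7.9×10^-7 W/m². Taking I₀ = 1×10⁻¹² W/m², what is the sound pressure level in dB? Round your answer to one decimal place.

59.0 dB

I/I₀ = 7.9×10^-7/10⁻¹² = 7.9×10^5, and L = 10·log₁₀(I/I₀).
L = 10·(0.8976 + 5) = 58.98 dB.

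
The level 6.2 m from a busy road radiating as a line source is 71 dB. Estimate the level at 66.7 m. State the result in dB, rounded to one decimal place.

60.7 dB

Line-source attenuation: ΔL = 10·log₁₀(r₂/r₁) = 10·log₁₀(66.7/6.2) = 10.317 dB.
L₂ = 71 − 10·log₁₀(66.7/6.2) = 71 − 10.317 = 60.68 dB.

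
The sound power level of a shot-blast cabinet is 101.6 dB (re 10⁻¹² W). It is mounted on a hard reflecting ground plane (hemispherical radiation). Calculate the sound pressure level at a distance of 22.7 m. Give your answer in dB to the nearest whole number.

66 dB

Free-field hemispherical radiation: L_p = L_w − 10·log₁₀(2π·r²), r = 22.7 m.
2π·r² = 3238 m², 10·log₁₀ of that is 35.102 dB.
L_p = 101.6 − 35.102 = 66.50 dB.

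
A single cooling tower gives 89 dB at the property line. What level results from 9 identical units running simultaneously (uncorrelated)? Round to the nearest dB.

99 dB

N identical incoherent sources raise the level by 10·log₁₀ N.
L_total = 89 + 10·log₁₀(9) = 89 + 9.542 = 98.54 dB.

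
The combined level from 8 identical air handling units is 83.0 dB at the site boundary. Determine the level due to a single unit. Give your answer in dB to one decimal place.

74.0 dB

Dividing the total intensity by 8 lowers the level by 10·log₁₀ 8 = 9.031 dB: L₁ = 83.0 − 9.031.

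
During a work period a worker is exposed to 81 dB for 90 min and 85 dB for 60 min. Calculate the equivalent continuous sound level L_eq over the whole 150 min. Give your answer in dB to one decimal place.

Weight each interval's intensity by its duration and average over T = 150 min:
Σ tᵢ·10^(Lᵢ/10) = 90·10^(81/10) + 60·10^(85/10) = 3.030e+10.
L_eq = 10·log₁₀(3.030e+10/150) = 83.05 dB.

83.1 dB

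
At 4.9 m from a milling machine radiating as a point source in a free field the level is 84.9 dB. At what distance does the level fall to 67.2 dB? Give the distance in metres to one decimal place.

37.6 m

For a point source L₁ − L₂ = 20·log₁₀(r₂/r₁), so r₂ = r₁·10^((L₁−L₂)/20).
r₂ = 4.9·10^((84.9−67.2)/20) = 4.9·10^(17.7/20) = 37.60 m.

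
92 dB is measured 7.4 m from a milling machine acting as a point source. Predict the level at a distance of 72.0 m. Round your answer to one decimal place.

Spherical spreading from a point source gives a 20·log₁₀(r₂/r₁) drop.
L₂ = 92 − 20·log₁₀(72.0/7.4) = 92 − 19.762 = 72.24 dB.

72.2 dB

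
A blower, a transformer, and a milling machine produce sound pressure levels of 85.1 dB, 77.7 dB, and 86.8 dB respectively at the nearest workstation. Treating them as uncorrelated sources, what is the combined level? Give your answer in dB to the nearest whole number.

Incoherent sources combine by intensity addition: L_total = 10·log₁₀(Σ 10^(L_i/10)).
Σ 10^(L/10) = 10^(85.1/10) + 10^(77.7/10) + 10^(86.8/10) = 8.611e+08.
L_total = 10·log₁₀(8.611e+08) = 89.35 dB.

89 dB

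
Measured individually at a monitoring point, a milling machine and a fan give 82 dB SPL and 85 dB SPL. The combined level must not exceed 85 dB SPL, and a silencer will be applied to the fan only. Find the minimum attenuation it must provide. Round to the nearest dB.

3 dB

Everything except the fan sums to 10^(82/10) = 1.585e+08 in linear terms, 82.00 dB SPL.
The limit corresponds to 10^(85/10) = 3.162e+08; subtracting the fixed part leaves 1.577e+08 for the fan, i.e. 81.98 dB SPL.
Required insertion loss = 85 − 81.98 = 3.02 dB.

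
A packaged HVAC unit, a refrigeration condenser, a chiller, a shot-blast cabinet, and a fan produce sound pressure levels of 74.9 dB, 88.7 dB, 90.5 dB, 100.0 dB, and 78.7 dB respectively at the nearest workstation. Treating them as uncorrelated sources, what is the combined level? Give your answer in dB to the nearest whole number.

Incoherent sources combine by intensity addition: L_total = 10·log₁₀(Σ 10^(L_i/10)).
Σ 10^(L/10) = 10^(74.9/10) + 10^(88.7/10) + 10^(90.5/10) + 10^(100.0/10) + 10^(78.7/10) = 1.197e+10.
L_total = 10·log₁₀(1.197e+10) = 100.78 dB.

101 dB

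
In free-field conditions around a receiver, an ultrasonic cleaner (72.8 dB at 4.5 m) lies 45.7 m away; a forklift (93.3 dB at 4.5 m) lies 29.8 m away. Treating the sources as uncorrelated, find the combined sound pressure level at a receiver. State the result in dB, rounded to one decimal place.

First find each source's level at the receiver (point-source: −20·log₁₀(r/r_ref)), then combine on an intensity basis.
ultrasonic cleaner: 72.8 − 20·log₁₀(45.7/4.5) = 72.8 − 20.13 = 52.67 dB.
forklift: 93.3 − 20·log₁₀(29.8/4.5) = 93.3 − 16.42 = 76.88 dB.
Σ 10^(L/10) = 4.894e+07 → L_total = 10·log₁₀(4.894e+07) = 76.90 dB.

76.9 dB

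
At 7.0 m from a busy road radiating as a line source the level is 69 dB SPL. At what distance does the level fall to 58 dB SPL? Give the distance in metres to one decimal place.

Line-source spreading drops the level by 10·log₁₀(r₂/r₁); inverting, r₂/r₁ = 10^(ΔL/10).
r₂ = 7.0·10^((69−58)/10) = 7.0·10^(11.0/10) = 88.12 m.

88.1 m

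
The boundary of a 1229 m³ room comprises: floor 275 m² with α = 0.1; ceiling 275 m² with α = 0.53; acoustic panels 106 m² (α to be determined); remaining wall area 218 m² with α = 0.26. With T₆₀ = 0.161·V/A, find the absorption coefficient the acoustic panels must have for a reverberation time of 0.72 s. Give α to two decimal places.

Required total absorption A = 0.161·1229/0.72 = 274.82 m².
Absorption from the other surfaces = 275·0.1 + 275·0.53 + 218·0.26 = 229.93 m², so the acoustic panels must supply 44.89 m² over 106 m².
α = 44.89/106 = 0.423.

0.42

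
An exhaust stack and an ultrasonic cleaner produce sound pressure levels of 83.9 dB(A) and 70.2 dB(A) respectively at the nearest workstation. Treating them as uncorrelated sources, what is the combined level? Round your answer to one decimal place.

For uncorrelated sources the intensities add, so convert each level to linear form, sum, and take 10·log₁₀ of the total.
Σ 10^(L/10) = 10^(83.9/10) + 10^(70.2/10) = 2.559e+08.
L_total = 10·log₁₀(2.559e+08) = 84.08 dB(A).

84.1 dB(A)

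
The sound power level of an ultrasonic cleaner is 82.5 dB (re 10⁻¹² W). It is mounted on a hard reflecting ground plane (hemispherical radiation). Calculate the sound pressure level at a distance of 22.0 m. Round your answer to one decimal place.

L_p = L_w − 10·log₁₀(2π·r²) with r = 22.0 m.
2π·r² = 3041 m², 10·log₁₀ of that is 34.830 dB.
L_p = 82.5 − 34.830 = 47.67 dB.

47.7 dB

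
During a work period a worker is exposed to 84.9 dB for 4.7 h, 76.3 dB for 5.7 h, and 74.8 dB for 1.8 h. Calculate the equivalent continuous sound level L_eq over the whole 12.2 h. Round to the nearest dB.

82 dB

The energy average is taken in the linear domain: L_eq = 10·log₁₀[(Σ tᵢ·10^(Lᵢ/10))/T], T = 12.2 h.
Σ tᵢ·10^(Lᵢ/10) = 4.7·10^(84.9/10) + 5.7·10^(76.3/10) + 1.8·10^(74.8/10) = 1.750e+09.
L_eq = 10·log₁₀(1.750e+09/12.2) = 81.57 dB.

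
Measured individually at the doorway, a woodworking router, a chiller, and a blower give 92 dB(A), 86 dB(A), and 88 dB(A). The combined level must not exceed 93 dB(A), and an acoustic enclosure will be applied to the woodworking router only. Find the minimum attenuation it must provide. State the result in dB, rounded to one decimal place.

The untreated sources together contribute 10^(86/10) + 10^(88/10) = 1.029e+09, i.e. 90.12 dB(A).
To meet 93 dB(A) overall, the treated woodworking router may contribute at most 10^(93/10) − 1.029e+09 = 9.662e+08, i.e. 89.85 dB(A).
Required insertion loss = 92 − 89.85 = 2.15 dB.

2.1 dB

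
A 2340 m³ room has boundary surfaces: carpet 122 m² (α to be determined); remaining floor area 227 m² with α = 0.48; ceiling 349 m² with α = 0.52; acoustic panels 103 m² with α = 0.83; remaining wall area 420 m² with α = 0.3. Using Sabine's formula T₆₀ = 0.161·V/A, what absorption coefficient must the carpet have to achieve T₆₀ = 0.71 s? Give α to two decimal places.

From T₆₀ = 0.161·V/A, the target T₆₀ = 0.71 s needs A = 0.161·2340/0.71 = 530.62 m².
Absorption from the other surfaces = 227·0.48 + 349·0.52 + 103·0.83 + 420·0.3 = 501.93 m², so the carpet must supply 28.69 m² over 122 m².
α = 28.69/122 = 0.235.

0.24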